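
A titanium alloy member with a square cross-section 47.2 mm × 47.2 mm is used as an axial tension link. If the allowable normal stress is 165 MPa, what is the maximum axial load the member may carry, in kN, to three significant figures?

368 kN

A = 2228 mm².
P_max = σ_allow · A = 165 · 2228 = 367600 N = 367.6 kN.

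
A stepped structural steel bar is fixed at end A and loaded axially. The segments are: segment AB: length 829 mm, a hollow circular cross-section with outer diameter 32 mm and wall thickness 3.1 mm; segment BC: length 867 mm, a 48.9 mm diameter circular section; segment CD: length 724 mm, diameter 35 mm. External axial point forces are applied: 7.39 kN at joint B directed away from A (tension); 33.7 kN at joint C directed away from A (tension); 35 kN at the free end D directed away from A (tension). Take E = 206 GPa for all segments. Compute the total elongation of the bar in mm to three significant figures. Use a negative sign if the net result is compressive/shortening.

1.37 mm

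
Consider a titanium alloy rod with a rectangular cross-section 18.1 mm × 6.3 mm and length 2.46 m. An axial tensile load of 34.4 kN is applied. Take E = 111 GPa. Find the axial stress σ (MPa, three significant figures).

A = 114 mm².
σ = N/A = 34400/114 = 301.7 MPa.

302 MPa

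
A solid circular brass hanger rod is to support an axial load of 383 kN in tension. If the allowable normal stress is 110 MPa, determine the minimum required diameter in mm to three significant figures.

66.6 mm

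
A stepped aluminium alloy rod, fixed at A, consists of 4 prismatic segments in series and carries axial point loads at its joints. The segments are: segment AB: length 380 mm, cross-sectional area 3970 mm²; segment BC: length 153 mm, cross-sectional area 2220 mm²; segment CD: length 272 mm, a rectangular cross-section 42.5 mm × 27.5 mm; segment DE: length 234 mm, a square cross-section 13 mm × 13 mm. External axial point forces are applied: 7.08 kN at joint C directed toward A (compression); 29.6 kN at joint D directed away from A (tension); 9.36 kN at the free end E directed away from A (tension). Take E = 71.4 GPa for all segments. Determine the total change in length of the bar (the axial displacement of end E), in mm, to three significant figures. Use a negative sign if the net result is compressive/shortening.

Internal axial forces (sectioning from the free end, tension +): N_DE = 9.36 kN, N_CD = 38.96 kN, N_BC = 31.88 kN, N_AB = 31.88 kN.
A_CD = 1169 mm².
A_DE = 169 mm².
δ_AB = 31880·380/(3970·71400) = 0.04274 mm
δ_BC = 31880·153/(2220·71400) = 0.03077 mm
δ_CD = 38960·272/(1169·71400) = 0.127 mm
δ_DE = 9360·234/(169·71400) = 0.1815 mm
δ = Σδ_i = 0.382 mm.

0.382 mm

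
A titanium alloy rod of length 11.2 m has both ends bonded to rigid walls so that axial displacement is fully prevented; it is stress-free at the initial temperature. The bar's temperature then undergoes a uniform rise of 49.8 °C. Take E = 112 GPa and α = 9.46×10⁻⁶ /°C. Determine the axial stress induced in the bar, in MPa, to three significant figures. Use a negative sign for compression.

Free thermal expansion αLΔT = 9.46e-6 · 11200 · 49.8 = 5.276 mm.
The walls impose strain ε = −(5.276)/11200 = -4.7111e-04; σ = Eε = 112000 · -4.7111e-04 = -52.76 MPa.

-52.8 MPa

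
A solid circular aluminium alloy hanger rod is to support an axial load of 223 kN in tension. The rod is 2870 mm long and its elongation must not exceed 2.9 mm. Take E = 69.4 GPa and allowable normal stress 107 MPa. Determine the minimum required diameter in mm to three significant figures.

63.6 mm

Required area A ≥ P/σ_allow = 223000/107 = 2084 mm².
For a solid circular section, d ≥ √(4A/π) = 51.51 mm.
Elongation limit: A ≥ PL/(Eδ_allow) = 223000·2870/(69400·2.9) = 3180 mm² ⇒ d ≥ 63.63 mm.
The elongation limit governs.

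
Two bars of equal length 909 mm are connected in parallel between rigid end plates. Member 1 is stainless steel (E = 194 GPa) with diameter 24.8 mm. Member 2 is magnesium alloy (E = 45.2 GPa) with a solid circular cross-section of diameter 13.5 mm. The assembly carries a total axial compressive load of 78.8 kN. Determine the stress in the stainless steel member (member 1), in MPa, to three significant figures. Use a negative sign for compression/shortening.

-153 MPa

A_1 = 483.1 mm².
A_2 = 143.1 mm².
Equal strain + equilibrium ⇒ each member carries load in proportion to AE: A₁E₁ = 93710000 N, A₂E₂ = 6470000 N, ΣAE = 100200000 N.
σ₁ = P·E₁/ΣAE = -78800·194000/100200000 = -152.6 MPa.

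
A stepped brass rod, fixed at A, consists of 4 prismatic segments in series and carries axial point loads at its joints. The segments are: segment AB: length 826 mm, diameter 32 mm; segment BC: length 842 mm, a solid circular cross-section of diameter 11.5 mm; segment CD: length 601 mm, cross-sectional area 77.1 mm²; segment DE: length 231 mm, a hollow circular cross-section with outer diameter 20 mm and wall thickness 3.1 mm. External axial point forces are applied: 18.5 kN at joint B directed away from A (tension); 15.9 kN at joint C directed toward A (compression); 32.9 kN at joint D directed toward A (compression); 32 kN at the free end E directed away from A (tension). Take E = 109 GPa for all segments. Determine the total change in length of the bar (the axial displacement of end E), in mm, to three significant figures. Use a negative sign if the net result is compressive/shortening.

Internal axial forces (sectioning from the free end, tension +): N_DE = 32 kN, N_CD = -0.9 kN, N_BC = -16.8 kN, N_AB = 1.7 kN.
A_AB = 804.2 mm².
A_BC = 103.9 mm².
A_DE = 164.6 mm².
δ_AB = 1700·826/(804.2·109000) = 0.01602 mm
δ_BC = -16800·842/(103.9·109000) = -1.249 mm
δ_CD = -900·601/(77.1·109000) = -0.06436 mm
δ_DE = 32000·231/(164.6·109000) = 0.412 mm
δ = Σδ_i = -0.8857 mm.

-0.886 mm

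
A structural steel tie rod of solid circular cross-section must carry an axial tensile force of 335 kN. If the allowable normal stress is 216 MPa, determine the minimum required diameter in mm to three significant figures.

Required area A ≥ P/σ_allow = 335000/216 = 1551 mm².
For a solid circular section, d ≥ √(4A/π) = 44.44 mm.

44.4 mm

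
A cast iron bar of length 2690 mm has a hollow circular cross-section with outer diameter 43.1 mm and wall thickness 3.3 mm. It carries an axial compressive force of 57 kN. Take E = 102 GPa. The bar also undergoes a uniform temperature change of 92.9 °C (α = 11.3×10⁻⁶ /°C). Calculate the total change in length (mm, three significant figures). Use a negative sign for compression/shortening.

-0.819 mm

A = 412.6 mm².
δ_mech = NL/(AE) = -57000·2690/(412.6·102000) = -3.643 mm.
δ_thermal = αLΔT = 11.3e-6·2690·92.9 = 2.824 mm.
δ = δ_mech + δ_thermal = -0.8193 mm.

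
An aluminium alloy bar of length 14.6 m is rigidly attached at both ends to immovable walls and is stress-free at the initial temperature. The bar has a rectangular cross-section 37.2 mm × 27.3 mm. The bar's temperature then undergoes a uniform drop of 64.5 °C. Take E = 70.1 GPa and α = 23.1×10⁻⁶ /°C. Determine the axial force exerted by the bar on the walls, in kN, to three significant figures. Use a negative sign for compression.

Free thermal expansion αLΔT = 23.1e-6 · 14600 · -64.5 = -21.75 mm.
The walls impose strain ε = −(-21.75)/14600 = 1.4899e-03; σ = Eε = 70100 · 1.4899e-03 = 104.4 MPa.
Wall reaction R = σ·A = 104.4·1016 = 106100 N = 106.1 kN.

106 kN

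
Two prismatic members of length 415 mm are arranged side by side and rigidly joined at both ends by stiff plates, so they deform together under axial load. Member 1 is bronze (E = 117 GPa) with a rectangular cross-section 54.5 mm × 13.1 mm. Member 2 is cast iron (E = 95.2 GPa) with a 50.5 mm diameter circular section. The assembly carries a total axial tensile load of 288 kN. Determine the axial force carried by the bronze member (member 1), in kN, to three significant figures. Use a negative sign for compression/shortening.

87.7 kN

A_1 = 713.9 mm².
A_2 = 2003 mm².
Equal strain + equilibrium ⇒ each member carries load in proportion to AE: A₁E₁ = 83530000 N, A₂E₂ = 190700000 N, ΣAE = 274200000 N.
F₁ = P·A₁E₁/ΣAE = 288000·83530000/274200000 = 87730 N.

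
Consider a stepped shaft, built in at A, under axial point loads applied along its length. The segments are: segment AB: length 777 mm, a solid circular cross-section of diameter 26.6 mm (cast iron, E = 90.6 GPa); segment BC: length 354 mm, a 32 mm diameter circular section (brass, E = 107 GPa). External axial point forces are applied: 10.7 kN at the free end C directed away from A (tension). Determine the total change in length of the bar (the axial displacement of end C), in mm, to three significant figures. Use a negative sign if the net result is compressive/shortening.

0.209 mm

Internal axial forces (sectioning from the free end, tension +): N_BC = 10.7 kN, N_AB = 10.7 kN.
A_AB = 555.7 mm².
A_BC = 804.2 mm².
δ_AB = 10700·777/(555.7·90600) = 0.1651 mm
δ_BC = 10700·354/(804.2·107000) = 0.04402 mm
δ = Σδ_i = 0.2091 mm.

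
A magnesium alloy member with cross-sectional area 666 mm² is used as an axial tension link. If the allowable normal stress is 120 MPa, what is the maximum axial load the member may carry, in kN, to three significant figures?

79.9 kN

P_max = σ_allow · A = 120 · 666 = 79920 N = 79.92 kN.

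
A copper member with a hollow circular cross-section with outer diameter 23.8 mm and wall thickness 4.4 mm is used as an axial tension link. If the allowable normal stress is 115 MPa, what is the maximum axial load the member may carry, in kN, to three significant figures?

A = 268.2 mm².
P_max = σ_allow · A = 115 · 268.2 = 30840 N = 30.84 kN.

30.8 kN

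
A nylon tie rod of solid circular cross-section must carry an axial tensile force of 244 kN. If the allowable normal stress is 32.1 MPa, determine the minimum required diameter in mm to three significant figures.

98.4 mm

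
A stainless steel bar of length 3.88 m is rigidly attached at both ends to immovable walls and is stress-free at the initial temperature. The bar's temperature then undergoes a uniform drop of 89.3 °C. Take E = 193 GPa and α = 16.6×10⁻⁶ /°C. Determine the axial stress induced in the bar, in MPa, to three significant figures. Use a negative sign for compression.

286 MPa

Free thermal expansion αLΔT = 16.6e-6 · 3880 · -89.3 = -5.752 mm.
The walls impose strain ε = −(-5.752)/3880 = 1.4824e-03; σ = Eε = 193000 · 1.4824e-03 = 286.1 MPa.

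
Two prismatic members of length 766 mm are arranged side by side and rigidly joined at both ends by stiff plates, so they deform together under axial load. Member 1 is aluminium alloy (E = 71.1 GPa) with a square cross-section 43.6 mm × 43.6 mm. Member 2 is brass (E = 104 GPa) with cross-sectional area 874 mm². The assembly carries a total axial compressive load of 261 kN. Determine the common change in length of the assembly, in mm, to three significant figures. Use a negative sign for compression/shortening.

A_1 = 1901 mm².
Equal strain + equilibrium ⇒ each member carries load in proportion to AE: A₁E₁ = 135200000 N, A₂E₂ = 90900000 N, ΣAE = 226100000 N.
δ = PL/ΣAE = -261000·766/226100000 = -0.8844 mm.

-0.884 mm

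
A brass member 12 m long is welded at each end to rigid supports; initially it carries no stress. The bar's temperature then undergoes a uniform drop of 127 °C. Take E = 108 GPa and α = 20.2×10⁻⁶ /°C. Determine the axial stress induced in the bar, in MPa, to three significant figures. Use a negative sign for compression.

277 MPa

Free thermal expansion αLΔT = 20.2e-6 · 12000 · -127 = -30.78 mm.
The walls impose strain ε = −(-30.78)/12000 = 2.5654e-03; σ = Eε = 108000 · 2.5654e-03 = 277.1 MPa.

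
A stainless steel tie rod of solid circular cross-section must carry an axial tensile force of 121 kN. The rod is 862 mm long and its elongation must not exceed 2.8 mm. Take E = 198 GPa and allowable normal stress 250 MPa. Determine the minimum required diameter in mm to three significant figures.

Required area A ≥ P/σ_allow = 121000/250 = 484 mm².
For a solid circular section, d ≥ √(4A/π) = 24.82 mm.
Elongation limit: A ≥ PL/(Eδ_allow) = 121000·862/(198000·2.8) = 188.1 mm² ⇒ d ≥ 15.48 mm.
The stress limit governs.

24.8 mm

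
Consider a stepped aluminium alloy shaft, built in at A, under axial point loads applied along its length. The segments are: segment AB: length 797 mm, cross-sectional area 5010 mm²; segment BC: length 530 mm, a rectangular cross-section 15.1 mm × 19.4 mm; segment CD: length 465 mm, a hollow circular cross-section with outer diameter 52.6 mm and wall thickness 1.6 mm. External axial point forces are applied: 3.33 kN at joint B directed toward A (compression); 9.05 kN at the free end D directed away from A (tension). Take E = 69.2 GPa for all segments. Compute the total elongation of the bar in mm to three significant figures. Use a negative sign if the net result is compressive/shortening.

Internal axial forces (sectioning from the free end, tension +): N_CD = 9.05 kN, N_BC = 9.05 kN, N_AB = 5.72 kN.
A_BC = 292.9 mm².
A_CD = 256.4 mm².
δ_AB = 5720·797/(5010·69200) = 0.01315 mm
δ_BC = 9050·530/(292.9·69200) = 0.2366 mm
δ_CD = 9050·465/(256.4·69200) = 0.2372 mm
δ = Σδ_i = 0.487 mm.

0.487 mm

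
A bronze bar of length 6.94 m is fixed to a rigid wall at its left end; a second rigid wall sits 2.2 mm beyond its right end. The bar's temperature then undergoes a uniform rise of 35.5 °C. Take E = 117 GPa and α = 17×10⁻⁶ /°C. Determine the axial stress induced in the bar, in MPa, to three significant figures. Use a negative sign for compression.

Free thermal expansion αLΔT = 17e-6 · 6940 · 35.5 = 4.188 mm.
The walls engage after the gap closes; constrained expansion = 4.188 − 2.2 = 1.988 mm.
The walls impose strain ε = −(1.988)/6940 = -2.8650e-04; σ = Eε = 117000 · -2.8650e-04 = -33.52 MPa.

-33.5 MPa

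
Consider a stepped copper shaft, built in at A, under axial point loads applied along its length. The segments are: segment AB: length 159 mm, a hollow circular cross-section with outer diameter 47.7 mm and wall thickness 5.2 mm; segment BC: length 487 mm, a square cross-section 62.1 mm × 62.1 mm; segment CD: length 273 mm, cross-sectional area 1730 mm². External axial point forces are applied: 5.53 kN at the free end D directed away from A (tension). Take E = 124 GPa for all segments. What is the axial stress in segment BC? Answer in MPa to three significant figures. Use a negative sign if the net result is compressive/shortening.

1.43 MPa

Internal axial forces (sectioning from the free end, tension +): N_CD = 5.53 kN, N_BC = 5.53 kN, N_AB = 5.53 kN.
A_BC = 3856 mm².
σ_BC = N_BC/A_BC = 5530/3856 = 1.434 MPa.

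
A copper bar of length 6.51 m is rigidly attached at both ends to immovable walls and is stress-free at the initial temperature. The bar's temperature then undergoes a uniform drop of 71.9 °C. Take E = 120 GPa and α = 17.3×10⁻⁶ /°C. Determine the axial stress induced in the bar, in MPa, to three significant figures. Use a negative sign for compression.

Free thermal expansion αLΔT = 17.3e-6 · 6510 · -71.9 = -8.098 mm.
The walls impose strain ε = −(-8.098)/6510 = 1.2439e-03; σ = Eε = 120000 · 1.2439e-03 = 149.3 MPa.

149 MPa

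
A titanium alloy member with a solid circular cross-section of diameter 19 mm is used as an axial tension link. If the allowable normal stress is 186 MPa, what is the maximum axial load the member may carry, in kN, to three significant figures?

52.7 kN

A = 283.5 mm².
P_max = σ_allow · A = 186 · 283.5 = 52740 N = 52.74 kN.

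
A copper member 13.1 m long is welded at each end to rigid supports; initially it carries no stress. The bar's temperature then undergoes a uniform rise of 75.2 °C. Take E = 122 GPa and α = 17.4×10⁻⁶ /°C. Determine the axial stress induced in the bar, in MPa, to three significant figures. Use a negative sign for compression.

-160 MPa

Free thermal expansion αLΔT = 17.4e-6 · 13100 · 75.2 = 17.14 mm.
The walls impose strain ε = −(17.14)/13100 = -1.3085e-03; σ = Eε = 122000 · -1.3085e-03 = -159.6 MPa.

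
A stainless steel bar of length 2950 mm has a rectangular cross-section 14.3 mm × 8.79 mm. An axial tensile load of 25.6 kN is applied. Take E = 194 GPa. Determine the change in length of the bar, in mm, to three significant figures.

A = 125.7 mm².
δ_mech = NL/(AE) = 25600·2950/(125.7·194000) = 3.097 mm.

3.10 mm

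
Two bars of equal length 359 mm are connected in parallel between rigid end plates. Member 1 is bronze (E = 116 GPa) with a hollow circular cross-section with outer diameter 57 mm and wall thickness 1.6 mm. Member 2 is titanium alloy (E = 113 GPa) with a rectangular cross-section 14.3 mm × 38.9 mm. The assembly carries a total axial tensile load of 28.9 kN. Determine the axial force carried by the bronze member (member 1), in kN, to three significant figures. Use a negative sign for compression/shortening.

9.81 kN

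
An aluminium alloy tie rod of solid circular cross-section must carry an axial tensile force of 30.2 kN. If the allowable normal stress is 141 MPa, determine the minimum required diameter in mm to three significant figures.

16.5 mm

Required area A ≥ P/σ_allow = 30200/141 = 214.2 mm².
For a solid circular section, d ≥ √(4A/π) = 16.51 mm.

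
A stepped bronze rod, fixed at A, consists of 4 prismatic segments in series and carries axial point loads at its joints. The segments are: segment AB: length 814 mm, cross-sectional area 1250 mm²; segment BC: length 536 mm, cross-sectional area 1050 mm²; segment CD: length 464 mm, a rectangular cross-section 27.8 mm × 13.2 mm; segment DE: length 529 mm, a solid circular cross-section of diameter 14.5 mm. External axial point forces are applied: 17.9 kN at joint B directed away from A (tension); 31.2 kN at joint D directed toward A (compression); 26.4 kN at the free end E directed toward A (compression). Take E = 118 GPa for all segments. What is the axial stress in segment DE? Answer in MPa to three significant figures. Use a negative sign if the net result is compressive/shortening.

Internal axial forces (sectioning from the free end, tension +): N_DE = -26.4 kN, N_CD = -57.6 kN, N_BC = -57.6 kN, N_AB = -39.7 kN.
A_DE = 165.1 mm².
σ_DE = N_DE/A_DE = -26400/165.1 = -159.9 MPa.

-160 MPa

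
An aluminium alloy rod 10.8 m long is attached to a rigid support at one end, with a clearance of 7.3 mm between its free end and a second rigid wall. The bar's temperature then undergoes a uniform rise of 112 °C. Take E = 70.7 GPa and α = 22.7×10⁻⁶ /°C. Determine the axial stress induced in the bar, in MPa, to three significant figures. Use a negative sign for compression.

Free thermal expansion αLΔT = 22.7e-6 · 10800 · 112 = 27.46 mm.
The walls engage after the gap closes; constrained expansion = 27.46 − 7.3 = 20.16 mm.
The walls impose strain ε = −(20.16)/10800 = -1.8665e-03; σ = Eε = 70700 · -1.8665e-03 = -132 MPa.

-132 MPa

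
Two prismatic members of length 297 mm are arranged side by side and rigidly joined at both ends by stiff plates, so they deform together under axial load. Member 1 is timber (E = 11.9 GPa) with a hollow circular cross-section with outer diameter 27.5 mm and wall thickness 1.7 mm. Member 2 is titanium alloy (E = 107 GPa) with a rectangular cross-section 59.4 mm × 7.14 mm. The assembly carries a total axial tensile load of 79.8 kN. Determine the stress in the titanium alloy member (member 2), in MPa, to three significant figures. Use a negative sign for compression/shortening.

A_1 = 137.8 mm².
A_2 = 424.1 mm².
Equal strain + equilibrium ⇒ each member carries load in proportion to AE: A₁E₁ = 1640000 N, A₂E₂ = 45380000 N, ΣAE = 47020000 N.
σ₂ = P·E₂/ΣAE = 79800·107000/47020000 = 181.6 MPa.

182 MPa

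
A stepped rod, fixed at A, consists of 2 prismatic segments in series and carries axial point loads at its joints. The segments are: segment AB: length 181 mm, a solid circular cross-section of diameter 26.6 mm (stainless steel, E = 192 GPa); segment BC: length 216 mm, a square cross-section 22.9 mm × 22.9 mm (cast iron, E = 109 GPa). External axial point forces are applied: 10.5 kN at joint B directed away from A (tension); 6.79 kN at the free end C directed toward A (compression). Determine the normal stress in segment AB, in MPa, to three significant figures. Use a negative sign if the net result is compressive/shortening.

6.68 MPa

Internal axial forces (sectioning from the free end, tension +): N_BC = -6.79 kN, N_AB = 3.71 kN.
A_AB = 555.7 mm².
σ_AB = N_AB/A_AB = 3710/555.7 = 6.676 MPa.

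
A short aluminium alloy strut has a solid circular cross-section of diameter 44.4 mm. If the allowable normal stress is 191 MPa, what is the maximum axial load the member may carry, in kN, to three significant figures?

296 kN

A = 1548 mm².
P_max = σ_allow · A = 191 · 1548 = 295700 N = 295.7 kN.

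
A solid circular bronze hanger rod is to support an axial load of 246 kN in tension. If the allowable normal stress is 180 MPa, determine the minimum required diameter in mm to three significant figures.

41.7 mm

Required area A ≥ P/σ_allow = 246000/180 = 1367 mm².
For a solid circular section, d ≥ √(4A/π) = 41.71 mm.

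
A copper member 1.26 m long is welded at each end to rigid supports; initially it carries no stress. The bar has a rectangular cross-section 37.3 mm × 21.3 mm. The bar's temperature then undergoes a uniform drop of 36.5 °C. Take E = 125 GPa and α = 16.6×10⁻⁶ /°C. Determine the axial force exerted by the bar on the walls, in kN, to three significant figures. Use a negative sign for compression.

Free thermal expansion αLΔT = 16.6e-6 · 1260 · -36.5 = -0.7634 mm.
The walls impose strain ε = −(-0.7634)/1260 = 6.0590e-04; σ = Eε = 125000 · 6.0590e-04 = 75.74 MPa.
Wall reaction R = σ·A = 75.74·794.5 = 60170 N = 60.17 kN.

60.2 kN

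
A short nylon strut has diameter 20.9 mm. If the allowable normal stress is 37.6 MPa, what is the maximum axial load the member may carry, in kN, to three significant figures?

A = 343.1 mm².
P_max = σ_allow · A = 37.6 · 343.1 = 12900 N = 12.9 kN.

12.9 kN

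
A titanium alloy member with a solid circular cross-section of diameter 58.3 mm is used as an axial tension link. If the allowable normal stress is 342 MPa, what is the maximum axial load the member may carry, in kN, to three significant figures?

A = 2669 mm².
P_max = σ_allow · A = 342 · 2669 = 913000 N = 913 kN.

913 kN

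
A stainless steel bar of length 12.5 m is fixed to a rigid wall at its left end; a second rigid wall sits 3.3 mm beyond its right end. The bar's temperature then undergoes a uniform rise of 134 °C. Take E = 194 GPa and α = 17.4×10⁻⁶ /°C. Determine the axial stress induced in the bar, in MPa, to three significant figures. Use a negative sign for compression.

-401 MPa

Free thermal expansion αLΔT = 17.4e-6 · 12500 · 134 = 29.14 mm.
The walls engage after the gap closes; constrained expansion = 29.14 − 3.3 = 25.84 mm.
The walls impose strain ε = −(25.84)/12500 = -2.0676e-03; σ = Eε = 194000 · -2.0676e-03 = -401.1 MPa.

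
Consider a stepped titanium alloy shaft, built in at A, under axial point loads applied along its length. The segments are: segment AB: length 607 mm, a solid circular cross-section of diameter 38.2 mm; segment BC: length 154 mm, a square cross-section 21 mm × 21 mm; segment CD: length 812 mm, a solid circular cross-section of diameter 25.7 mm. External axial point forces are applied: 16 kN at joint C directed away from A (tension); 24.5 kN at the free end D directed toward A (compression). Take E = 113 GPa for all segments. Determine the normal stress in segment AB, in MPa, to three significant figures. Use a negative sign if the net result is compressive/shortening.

-7.42 MPa

Internal axial forces (sectioning from the free end, tension +): N_CD = -24.5 kN, N_BC = -8.5 kN, N_AB = -8.5 kN.
A_AB = 1146 mm².
σ_AB = N_AB/A_AB = -8500/1146 = -7.417 MPa.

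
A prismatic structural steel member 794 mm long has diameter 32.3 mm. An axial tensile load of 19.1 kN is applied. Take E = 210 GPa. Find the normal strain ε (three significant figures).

1.11e-04

A = 819.4 mm².
σ = N/A = 23.31 MPa; ε = σ/E = 23.31/210000 = 1.110e-04.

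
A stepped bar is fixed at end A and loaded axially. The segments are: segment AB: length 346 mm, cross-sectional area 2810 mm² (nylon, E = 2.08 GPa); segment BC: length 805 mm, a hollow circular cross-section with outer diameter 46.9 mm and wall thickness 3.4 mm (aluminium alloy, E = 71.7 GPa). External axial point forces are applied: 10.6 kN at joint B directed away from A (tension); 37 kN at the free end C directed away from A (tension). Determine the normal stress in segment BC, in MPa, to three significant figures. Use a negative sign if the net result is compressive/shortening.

79.6 MPa

Internal axial forces (sectioning from the free end, tension +): N_BC = 37 kN, N_AB = 47.6 kN.
A_BC = 464.6 mm².
σ_BC = N_BC/A_BC = 37000/464.6 = 79.63 MPa.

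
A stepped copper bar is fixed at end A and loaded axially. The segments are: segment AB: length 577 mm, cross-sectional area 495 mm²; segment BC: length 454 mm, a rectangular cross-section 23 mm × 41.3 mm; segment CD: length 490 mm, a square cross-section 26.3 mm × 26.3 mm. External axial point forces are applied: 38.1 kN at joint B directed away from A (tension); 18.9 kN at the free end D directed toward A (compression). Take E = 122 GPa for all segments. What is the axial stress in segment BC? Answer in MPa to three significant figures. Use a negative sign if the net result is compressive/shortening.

Internal axial forces (sectioning from the free end, tension +): N_CD = -18.9 kN, N_BC = -18.9 kN, N_AB = 19.2 kN.
A_BC = 949.9 mm².
σ_BC = N_BC/A_BC = -18900/949.9 = -19.9 MPa.

-19.9 MPa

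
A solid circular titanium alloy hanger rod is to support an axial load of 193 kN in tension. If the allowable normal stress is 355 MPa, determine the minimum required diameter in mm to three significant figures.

Required area A ≥ P/σ_allow = 193000/355 = 543.7 mm².
For a solid circular section, d ≥ √(4A/π) = 26.31 mm.

26.3 mm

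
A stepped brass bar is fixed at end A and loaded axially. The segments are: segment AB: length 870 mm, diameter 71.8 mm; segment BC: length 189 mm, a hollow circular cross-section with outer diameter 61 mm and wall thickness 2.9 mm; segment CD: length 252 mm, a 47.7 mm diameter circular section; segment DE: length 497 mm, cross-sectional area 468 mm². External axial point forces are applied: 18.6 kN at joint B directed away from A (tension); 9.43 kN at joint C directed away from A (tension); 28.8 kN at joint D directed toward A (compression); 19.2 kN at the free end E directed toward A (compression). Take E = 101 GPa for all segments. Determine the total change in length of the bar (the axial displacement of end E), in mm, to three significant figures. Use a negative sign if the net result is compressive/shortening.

-0.448 mm

Internal axial forces (sectioning from the free end, tension +): N_DE = -19.2 kN, N_CD = -48 kN, N_BC = -38.57 kN, N_AB = -19.97 kN.
A_AB = 4049 mm².
A_BC = 529.3 mm².
A_CD = 1787 mm².
δ_AB = -19970·870/(4049·101000) = -0.04249 mm
δ_BC = -38570·189/(529.3·101000) = -0.1364 mm
δ_CD = -48000·252/(1787·101000) = -0.06702 mm
δ_DE = -19200·497/(468·101000) = -0.2019 mm
δ = Σδ_i = -0.4477 mm.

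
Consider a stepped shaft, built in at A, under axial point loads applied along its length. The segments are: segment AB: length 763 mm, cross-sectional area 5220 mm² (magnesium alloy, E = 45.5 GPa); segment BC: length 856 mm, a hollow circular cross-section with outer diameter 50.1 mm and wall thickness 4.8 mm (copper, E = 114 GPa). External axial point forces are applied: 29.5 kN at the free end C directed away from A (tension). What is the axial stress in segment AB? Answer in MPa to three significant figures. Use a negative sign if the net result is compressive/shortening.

Internal axial forces (sectioning from the free end, tension +): N_BC = 29.5 kN, N_AB = 29.5 kN.
σ_AB = N_AB/A_AB = 29500/5220 = 5.651 MPa.

5.65 MPa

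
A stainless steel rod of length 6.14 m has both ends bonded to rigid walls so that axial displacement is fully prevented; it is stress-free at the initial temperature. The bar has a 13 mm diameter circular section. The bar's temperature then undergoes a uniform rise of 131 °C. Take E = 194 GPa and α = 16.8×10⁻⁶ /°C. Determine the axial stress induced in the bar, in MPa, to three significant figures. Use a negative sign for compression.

Free thermal expansion αLΔT = 16.8e-6 · 6140 · 131 = 13.51 mm.
The walls impose strain ε = −(13.51)/6140 = -2.2008e-03; σ = Eε = 194000 · -2.2008e-03 = -427 MPa.

-427 MPa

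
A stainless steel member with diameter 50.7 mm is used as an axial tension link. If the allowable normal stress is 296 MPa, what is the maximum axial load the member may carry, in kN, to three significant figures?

598 kN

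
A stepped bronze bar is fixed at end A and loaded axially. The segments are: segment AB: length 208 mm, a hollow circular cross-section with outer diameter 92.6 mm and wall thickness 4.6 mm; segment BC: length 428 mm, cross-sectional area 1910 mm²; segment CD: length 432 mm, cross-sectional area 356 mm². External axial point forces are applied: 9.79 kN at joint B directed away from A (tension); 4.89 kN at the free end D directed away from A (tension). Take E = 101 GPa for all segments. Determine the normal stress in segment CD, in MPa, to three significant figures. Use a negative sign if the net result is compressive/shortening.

13.7 MPa

Internal axial forces (sectioning from the free end, tension +): N_CD = 4.89 kN, N_BC = 4.89 kN, N_AB = 14.68 kN.
σ_CD = N_CD/A_CD = 4890/356 = 13.74 MPa.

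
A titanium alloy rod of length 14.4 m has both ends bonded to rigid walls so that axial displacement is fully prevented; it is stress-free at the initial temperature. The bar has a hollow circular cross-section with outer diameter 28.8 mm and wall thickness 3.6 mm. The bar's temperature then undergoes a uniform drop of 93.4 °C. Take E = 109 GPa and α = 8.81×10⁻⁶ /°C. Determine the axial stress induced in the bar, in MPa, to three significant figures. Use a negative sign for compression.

89.7 MPa

Free thermal expansion αLΔT = 8.81e-6 · 14400 · -93.4 = -11.85 mm.
The walls impose strain ε = −(-11.85)/14400 = 8.2285e-04; σ = Eε = 109000 · 8.2285e-04 = 89.69 MPa.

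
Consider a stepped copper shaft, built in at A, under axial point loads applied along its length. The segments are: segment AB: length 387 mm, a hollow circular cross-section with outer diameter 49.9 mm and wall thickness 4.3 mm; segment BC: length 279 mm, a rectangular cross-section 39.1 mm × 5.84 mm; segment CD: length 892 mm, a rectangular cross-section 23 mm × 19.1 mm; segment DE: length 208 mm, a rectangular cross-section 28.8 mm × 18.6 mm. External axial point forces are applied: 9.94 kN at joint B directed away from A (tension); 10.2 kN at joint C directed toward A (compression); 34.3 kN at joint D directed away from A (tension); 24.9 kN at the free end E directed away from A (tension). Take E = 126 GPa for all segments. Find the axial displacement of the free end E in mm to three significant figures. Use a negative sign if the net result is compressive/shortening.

Internal axial forces (sectioning from the free end, tension +): N_DE = 24.9 kN, N_CD = 59.2 kN, N_BC = 49 kN, N_AB = 58.94 kN.
A_AB = 616 mm².
A_BC = 228.3 mm².
A_CD = 439.3 mm².
A_DE = 535.7 mm².
δ_AB = 58940·387/(616·126000) = 0.2939 mm
δ_BC = 49000·279/(228.3·126000) = 0.4752 mm
δ_CD = 59200·892/(439.3·126000) = 0.954 mm
δ_DE = 24900·208/(535.7·126000) = 0.07673 mm
δ = Σδ_i = 1.8 mm.

1.80 mm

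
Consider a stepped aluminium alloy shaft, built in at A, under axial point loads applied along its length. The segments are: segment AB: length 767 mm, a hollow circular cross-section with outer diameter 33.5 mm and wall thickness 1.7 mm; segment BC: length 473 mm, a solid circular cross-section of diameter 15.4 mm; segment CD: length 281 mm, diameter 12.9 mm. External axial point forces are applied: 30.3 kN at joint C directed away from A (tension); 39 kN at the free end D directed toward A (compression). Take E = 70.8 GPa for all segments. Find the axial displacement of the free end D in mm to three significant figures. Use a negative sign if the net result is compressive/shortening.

-2.05 mm

Internal axial forces (sectioning from the free end, tension +): N_CD = -39 kN, N_BC = -8.7 kN, N_AB = -8.7 kN.
A_AB = 169.8 mm².
A_BC = 186.3 mm².
A_CD = 130.7 mm².
δ_AB = -8700·767/(169.8·70800) = -0.555 mm
δ_BC = -8700·473/(186.3·70800) = -0.312 mm
δ_CD = -39000·281/(130.7·70800) = -1.184 mm
δ = Σδ_i = -2.051 mm.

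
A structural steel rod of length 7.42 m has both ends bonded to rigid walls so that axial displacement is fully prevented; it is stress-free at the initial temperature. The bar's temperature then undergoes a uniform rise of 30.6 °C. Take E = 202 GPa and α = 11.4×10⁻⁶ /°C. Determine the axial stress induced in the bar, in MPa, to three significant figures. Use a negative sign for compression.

-70.5 MPa

Free thermal expansion αLΔT = 11.4e-6 · 7420 · 30.6 = 2.588 mm.
The walls impose strain ε = −(2.588)/7420 = -3.4884e-04; σ = Eε = 202000 · -3.4884e-04 = -70.47 MPa.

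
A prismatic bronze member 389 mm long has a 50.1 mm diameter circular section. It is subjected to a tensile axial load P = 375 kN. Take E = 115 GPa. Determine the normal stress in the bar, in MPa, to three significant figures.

A = 1971 mm².
σ = N/A = 375000/1971 = 190.2 MPa.

190 MPa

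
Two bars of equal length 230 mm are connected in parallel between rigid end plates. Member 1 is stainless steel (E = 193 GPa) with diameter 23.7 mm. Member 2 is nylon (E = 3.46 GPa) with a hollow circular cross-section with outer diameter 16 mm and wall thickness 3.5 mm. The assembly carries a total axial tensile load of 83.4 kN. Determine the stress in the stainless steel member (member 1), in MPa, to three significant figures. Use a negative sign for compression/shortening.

188 MPa

A_1 = 441.2 mm².
A_2 = 137.4 mm².
Equal strain + equilibrium ⇒ each member carries load in proportion to AE: A₁E₁ = 85140000 N, A₂E₂ = 475600 N, ΣAE = 85620000 N.
σ₁ = P·E₁/ΣAE = 83400·193000/85620000 = 188 MPa.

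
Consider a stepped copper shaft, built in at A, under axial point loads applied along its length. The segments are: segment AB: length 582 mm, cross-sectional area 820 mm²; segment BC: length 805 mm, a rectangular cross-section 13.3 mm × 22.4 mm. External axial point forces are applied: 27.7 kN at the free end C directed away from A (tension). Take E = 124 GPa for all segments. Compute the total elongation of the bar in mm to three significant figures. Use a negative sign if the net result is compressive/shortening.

0.762 mm

Internal axial forces (sectioning from the free end, tension +): N_BC = 27.7 kN, N_AB = 27.7 kN.
A_BC = 297.9 mm².
δ_AB = 27700·582/(820·124000) = 0.1586 mm
δ_BC = 27700·805/(297.9·124000) = 0.6036 mm
δ = Σδ_i = 0.7622 mm.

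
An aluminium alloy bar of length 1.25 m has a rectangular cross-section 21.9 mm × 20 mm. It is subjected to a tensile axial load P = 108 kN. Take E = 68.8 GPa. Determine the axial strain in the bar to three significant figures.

A = 438 mm².
σ = N/A = 246.6 MPa; ε = σ/E = 246.6/68800 = 3.584e-03.

0.00358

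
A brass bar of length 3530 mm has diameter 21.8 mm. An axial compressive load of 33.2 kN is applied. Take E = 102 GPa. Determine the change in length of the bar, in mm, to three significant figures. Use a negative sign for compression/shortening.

-3.08 mm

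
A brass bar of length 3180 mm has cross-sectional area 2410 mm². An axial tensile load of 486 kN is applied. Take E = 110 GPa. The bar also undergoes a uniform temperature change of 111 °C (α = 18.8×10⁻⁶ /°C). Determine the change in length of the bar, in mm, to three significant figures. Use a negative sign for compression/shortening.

δ_mech = NL/(AE) = 486000·3180/(2410·110000) = 5.83 mm.
δ_thermal = αLΔT = 18.8e-6·3180·111 = 6.636 mm.
δ = δ_mech + δ_thermal = 12.47 mm.

12.5 mm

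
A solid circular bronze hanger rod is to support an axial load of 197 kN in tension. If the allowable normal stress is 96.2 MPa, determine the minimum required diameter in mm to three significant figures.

51.1 mm

Required area A ≥ P/σ_allow = 197000/96.2 = 2048 mm².
For a solid circular section, d ≥ √(4A/π) = 51.06 mm.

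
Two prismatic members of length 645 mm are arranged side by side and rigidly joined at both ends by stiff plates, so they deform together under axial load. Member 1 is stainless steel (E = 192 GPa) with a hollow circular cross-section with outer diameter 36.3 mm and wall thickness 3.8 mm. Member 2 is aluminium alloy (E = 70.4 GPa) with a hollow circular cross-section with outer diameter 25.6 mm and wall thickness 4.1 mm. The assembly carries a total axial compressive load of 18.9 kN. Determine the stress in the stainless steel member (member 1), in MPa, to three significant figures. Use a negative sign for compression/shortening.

-38.6 MPa

A_1 = 388 mm².
A_2 = 276.9 mm².
Equal strain + equilibrium ⇒ each member carries load in proportion to AE: A₁E₁ = 74490000 N, A₂E₂ = 19500000 N, ΣAE = 93990000 N.
σ₁ = P·E₁/ΣAE = -18900·192000/93990000 = -38.61 MPa.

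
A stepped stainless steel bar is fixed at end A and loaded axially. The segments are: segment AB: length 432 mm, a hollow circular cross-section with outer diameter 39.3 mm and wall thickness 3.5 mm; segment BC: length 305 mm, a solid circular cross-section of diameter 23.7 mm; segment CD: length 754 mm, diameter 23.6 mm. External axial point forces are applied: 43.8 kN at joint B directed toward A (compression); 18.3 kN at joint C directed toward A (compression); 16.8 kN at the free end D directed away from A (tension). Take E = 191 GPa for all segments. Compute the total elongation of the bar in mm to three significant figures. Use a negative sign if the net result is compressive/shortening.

-0.114 mm

Internal axial forces (sectioning from the free end, tension +): N_CD = 16.8 kN, N_BC = -1.5 kN, N_AB = -45.3 kN.
A_AB = 393.6 mm².
A_BC = 441.2 mm².
A_CD = 437.4 mm².
δ_AB = -45300·432/(393.6·191000) = -0.2603 mm
δ_BC = -1500·305/(441.2·191000) = -0.00543 mm
δ_CD = 16800·754/(437.4·191000) = 0.1516 mm
δ = Σδ_i = -0.1141 mm.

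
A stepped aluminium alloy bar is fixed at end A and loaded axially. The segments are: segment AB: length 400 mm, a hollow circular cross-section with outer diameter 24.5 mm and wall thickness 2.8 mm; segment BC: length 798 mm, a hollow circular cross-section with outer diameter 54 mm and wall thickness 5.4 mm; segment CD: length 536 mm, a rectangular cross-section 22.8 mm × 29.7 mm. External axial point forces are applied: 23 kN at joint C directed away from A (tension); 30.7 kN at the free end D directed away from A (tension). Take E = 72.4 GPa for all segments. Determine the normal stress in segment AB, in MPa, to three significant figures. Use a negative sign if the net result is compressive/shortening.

281 MPa

Internal axial forces (sectioning from the free end, tension +): N_CD = 30.7 kN, N_BC = 53.7 kN, N_AB = 53.7 kN.
A_AB = 190.9 mm².
σ_AB = N_AB/A_AB = 53700/190.9 = 281.3 MPa.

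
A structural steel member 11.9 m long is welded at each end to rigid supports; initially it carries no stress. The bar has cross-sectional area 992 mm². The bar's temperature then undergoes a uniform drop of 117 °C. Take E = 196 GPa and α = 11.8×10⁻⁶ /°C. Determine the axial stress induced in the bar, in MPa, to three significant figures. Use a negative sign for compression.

271 MPa

Free thermal expansion αLΔT = 11.8e-6 · 11900 · -117 = -16.43 mm.
The walls impose strain ε = −(-16.43)/11900 = 1.3806e-03; σ = Eε = 196000 · 1.3806e-03 = 270.6 MPa.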